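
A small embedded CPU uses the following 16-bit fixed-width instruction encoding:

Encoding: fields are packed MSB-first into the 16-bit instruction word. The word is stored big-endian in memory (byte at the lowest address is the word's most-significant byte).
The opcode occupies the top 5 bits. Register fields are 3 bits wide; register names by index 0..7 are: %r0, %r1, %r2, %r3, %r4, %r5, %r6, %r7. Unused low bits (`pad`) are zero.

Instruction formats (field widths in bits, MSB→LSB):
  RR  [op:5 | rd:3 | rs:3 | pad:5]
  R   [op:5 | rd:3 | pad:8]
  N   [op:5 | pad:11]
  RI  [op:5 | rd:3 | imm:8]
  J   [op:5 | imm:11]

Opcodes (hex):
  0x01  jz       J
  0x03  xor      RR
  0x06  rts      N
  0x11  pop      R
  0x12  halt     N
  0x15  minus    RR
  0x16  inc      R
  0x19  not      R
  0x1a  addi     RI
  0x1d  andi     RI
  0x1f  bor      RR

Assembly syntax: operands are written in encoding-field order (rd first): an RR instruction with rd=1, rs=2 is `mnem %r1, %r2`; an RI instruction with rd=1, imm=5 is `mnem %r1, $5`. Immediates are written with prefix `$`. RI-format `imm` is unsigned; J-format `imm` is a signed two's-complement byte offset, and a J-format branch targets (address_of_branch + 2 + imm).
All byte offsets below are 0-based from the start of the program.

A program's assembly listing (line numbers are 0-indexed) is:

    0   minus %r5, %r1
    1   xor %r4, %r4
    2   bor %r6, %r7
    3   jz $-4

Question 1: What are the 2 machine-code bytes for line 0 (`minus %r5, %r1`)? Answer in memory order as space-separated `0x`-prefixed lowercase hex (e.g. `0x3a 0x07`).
line 0 (minus): pack op=0x15:5|rd=5:3|rs=1:3|pad=0:5 = 0xad20; big→ ad 20

0xad 0x20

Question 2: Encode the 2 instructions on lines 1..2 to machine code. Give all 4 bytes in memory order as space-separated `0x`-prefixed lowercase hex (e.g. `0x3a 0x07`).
0x1c 0x80 0xfe 0xe0

line 1 (xor): pack op=0x3:5|rd=4:3|rs=4:3|pad=0:5 = 0x1c80; big→ 1c 80
line 2 (bor): pack op=0x1f:5|rd=6:3|rs=7:3|pad=0:5 = 0xfee0; big→ fe e0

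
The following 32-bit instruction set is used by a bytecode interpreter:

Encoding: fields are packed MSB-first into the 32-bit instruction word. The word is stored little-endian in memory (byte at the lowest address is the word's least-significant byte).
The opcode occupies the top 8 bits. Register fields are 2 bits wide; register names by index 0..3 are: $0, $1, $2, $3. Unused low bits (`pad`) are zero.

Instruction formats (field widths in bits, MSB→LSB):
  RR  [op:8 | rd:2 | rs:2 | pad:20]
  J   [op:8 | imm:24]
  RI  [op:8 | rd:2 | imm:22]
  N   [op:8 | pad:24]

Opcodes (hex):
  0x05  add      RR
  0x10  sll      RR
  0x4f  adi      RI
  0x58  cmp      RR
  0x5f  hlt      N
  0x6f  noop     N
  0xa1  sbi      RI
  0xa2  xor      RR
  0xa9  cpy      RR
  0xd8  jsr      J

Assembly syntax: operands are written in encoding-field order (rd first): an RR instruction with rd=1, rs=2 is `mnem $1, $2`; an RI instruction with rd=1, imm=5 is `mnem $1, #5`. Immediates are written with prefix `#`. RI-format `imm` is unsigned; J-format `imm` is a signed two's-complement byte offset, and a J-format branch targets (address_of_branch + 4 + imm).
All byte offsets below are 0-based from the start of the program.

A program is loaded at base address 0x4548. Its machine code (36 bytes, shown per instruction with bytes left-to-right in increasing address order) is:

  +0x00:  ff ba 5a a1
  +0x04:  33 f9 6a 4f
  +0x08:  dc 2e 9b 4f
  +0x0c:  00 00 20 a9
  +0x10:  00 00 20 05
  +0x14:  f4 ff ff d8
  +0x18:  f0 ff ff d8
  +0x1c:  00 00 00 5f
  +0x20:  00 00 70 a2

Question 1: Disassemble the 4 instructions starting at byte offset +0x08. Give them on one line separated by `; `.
+0x08: dc 2e 9b 4f ⇒ word 0x4f9b2edc (little)
  op=0x4f9b2edc>>24=0x4f ⇒ adi (RI)
  rd: (w>>22)&0x3=0x2 → $2
  imm: (w>>0)&0x3fffff=0x1b2edc → #1781468
+0x0c: 00 00 20 a9 ⇒ word 0xa9200000 (little)
  op=0xa9200000>>24=0xa9 ⇒ cpy (RR)
  rd: (w>>22)&0x3=0x0 → $0
  rs: (w>>20)&0x3=0x2 → $2
+0x10: 00 00 20 05 ⇒ word 0x05200000 (little)
  op=0x05200000>>24=0x5 ⇒ add (RR)
  rd: (w>>22)&0x3=0x0 → $0
  rs: (w>>20)&0x3=0x2 → $2
+0x14: f4 ff ff d8 ⇒ word 0xd8fffff4 (little)
  op=0xd8fffff4>>24=0xd8 ⇒ jsr (J)
  imm: (w>>0)&0xffffff=0xfffff4 (s24→-12) → #-12

adi $2, #1781468; cpy $0, $2; add $0, $2; jsr #-12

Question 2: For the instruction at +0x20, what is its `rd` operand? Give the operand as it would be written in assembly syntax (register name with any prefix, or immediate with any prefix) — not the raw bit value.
$1

@+20  little-endian(00 00 70 a2) = 0xa2700000
  op=0xa2700000>>24=0xa2 ⇒ xor (RR)
  [23:22] rd=1 = $1
  [21:20] rs=3 = $3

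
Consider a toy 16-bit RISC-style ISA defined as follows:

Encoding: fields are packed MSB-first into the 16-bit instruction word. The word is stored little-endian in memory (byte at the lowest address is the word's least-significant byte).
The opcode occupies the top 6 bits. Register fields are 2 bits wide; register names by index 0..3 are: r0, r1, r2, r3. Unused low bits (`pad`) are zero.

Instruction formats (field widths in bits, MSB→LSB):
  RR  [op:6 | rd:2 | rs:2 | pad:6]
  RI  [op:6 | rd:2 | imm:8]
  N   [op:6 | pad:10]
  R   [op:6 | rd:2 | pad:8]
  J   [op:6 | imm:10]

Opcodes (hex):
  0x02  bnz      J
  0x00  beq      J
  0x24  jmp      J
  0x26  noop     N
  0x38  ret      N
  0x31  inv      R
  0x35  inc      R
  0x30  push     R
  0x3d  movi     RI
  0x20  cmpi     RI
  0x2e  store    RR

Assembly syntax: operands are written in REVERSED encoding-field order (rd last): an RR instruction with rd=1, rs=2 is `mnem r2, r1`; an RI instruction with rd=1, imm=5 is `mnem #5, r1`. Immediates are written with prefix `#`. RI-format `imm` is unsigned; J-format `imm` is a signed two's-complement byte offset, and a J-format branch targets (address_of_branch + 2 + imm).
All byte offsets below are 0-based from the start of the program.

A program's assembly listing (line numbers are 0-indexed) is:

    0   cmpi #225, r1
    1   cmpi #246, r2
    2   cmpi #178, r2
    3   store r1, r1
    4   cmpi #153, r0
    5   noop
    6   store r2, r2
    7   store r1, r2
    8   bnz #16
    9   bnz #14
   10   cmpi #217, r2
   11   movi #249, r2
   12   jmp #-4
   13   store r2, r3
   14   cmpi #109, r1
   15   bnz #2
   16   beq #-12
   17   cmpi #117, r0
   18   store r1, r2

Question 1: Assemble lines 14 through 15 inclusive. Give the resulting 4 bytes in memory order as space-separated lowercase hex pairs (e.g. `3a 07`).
6d 81 02 08

line 14 (cmpi): pack op=0x20:6|rd=1:2|imm=109:8 = 0x816d; little→ 6d 81
line 15 (bnz): pack op=0x2:6|imm=2:10 = 0x0802; little→ 02 08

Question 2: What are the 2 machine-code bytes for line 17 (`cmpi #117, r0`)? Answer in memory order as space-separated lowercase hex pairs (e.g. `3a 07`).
line 17 (cmpi): pack op=0x20:6|rd=0:2|imm=117:8 = 0x8075; little→ 75 80

75 80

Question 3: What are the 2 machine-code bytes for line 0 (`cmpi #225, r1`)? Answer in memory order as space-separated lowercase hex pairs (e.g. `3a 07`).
0. cmpi fields op=0x20:6|rd=1:2|imm=225:8 → word 81e1h → e1 81

e1 81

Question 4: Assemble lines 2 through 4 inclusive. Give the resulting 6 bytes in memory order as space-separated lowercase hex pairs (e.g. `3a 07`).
b2 82 40 b9 99 80

2. cmpi fields op=0x20:6|rd=2:2|imm=178:8 → word 82b2h → b2 82
3. store fields op=0x2e:6|rd=1:2|rs=1:2|pad=0:6 → word b940h → 40 b9
4. cmpi fields op=0x20:6|rd=0:2|imm=153:8 → word 8099h → 99 80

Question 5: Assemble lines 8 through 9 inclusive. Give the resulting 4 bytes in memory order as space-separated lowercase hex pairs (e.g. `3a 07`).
8. bnz fields op=0x2:6|imm=16:10 → word 0810h → 10 08
9. bnz fields op=0x2:6|imm=14:10 → word 080eh → 0e 08

10 08 0e 08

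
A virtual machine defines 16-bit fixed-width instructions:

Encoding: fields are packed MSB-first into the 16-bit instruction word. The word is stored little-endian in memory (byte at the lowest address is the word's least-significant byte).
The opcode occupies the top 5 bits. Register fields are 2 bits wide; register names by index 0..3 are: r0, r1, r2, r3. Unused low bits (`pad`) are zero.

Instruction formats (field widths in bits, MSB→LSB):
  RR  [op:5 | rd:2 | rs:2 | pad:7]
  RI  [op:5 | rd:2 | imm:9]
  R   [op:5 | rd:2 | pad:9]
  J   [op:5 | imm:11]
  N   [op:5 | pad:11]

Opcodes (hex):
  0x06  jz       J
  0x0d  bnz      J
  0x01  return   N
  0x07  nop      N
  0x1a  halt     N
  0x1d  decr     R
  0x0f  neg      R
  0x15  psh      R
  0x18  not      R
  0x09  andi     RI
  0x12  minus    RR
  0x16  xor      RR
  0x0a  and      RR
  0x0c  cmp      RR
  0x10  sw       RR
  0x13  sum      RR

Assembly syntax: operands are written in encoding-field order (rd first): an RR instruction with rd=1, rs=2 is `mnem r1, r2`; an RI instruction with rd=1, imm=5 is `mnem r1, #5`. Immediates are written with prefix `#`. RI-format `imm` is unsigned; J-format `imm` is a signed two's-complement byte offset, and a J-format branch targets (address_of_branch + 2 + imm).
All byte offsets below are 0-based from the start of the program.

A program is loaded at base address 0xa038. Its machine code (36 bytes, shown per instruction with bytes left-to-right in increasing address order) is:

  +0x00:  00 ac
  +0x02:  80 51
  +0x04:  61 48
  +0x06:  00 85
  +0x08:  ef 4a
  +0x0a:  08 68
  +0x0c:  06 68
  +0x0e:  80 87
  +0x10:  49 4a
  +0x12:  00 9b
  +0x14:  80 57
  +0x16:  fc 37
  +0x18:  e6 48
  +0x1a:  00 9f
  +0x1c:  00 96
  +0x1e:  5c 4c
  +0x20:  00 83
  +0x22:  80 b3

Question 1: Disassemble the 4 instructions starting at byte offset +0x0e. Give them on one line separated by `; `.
sw r3, r3; andi r1, #73; sum r1, r2; and r3, r3

+0x0e: 80 87 ⇒ word 0x8780 (little)
  opcode bits[15:11]=0x10: sw/RR
  rd@[10:9]=0x3 ⇒ r3
  rs@[8:7]=0x3 ⇒ r3
+0x10: 49 4a ⇒ word 0x4a49 (little)
  opcode bits[15:11]=0x9: andi/RI
  rd@[10:9]=0x1 ⇒ r1
  imm@[8:0]=0x49 ⇒ #73
+0x12: 00 9b ⇒ word 0x9b00 (little)
  opcode bits[15:11]=0x13: sum/RR
  rd@[10:9]=0x1 ⇒ r1
  rs@[8:7]=0x2 ⇒ r2
+0x14: 80 57 ⇒ word 0x5780 (little)
  opcode bits[15:11]=0xa: and/RR
  rd@[10:9]=0x3 ⇒ r3
  rs@[8:7]=0x3 ⇒ r3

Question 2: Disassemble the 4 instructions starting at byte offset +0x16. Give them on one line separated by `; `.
jz #-4; andi r0, #230; sum r3, r2; minus r3, r0

off 0x16: read fc 37 as little → 0x37fc
  opcode bits[15:11]=0x6: jz/J
  imm: (w>>0)&0x7ff=0x7fc (s11→-4) → #-4
off 0x18: read e6 48 as little → 0x48e6
  opcode bits[15:11]=0x9: andi/RI
  rd: (w>>9)&0x3=0x0 → r0
  imm: (w>>0)&0x1ff=0xe6 → #230
off 0x1a: read 00 9f as little → 0x9f00
  opcode bits[15:11]=0x13: sum/RR
  rd: (w>>9)&0x3=0x3 → r3
  rs: (w>>7)&0x3=0x2 → r2
off 0x1c: read 00 96 as little → 0x9600
  opcode bits[15:11]=0x12: minus/RR
  rd: (w>>9)&0x3=0x3 → r3
  rs: (w>>7)&0x3=0x0 → r0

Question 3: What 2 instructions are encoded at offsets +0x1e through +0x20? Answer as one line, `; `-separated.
off 0x1e: read 5c 4c as little → 0x4c5c
  op=0x4c5c>>11=0x9 ⇒ andi (RI)
  [10:9] rd=2 = r2
  [8:0] imm=92 = #92
off 0x20: read 00 83 as little → 0x8300
  op=0x8300>>11=0x10 ⇒ sw (RR)
  [10:9] rd=1 = r1
  [8:7] rs=2 = r2

andi r2, #92; sw r1, r2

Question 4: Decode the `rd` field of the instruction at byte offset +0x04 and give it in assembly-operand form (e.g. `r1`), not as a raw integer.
r0

@+04  little-endian(61 48) = 0x4861
  op=0x4861>>11=0x9 ⇒ andi (RI)
  [10:9] rd=0 = r0
  [8:0] imm=97 = #97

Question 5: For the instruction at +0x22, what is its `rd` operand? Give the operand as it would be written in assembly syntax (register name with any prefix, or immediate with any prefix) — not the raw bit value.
r1

@+22  little-endian(80 b3) = 0xb380
  op=0xb380>>11=0x16 ⇒ xor (RR)
  rd: (w>>9)&0x3=0x1 → r1
  rs: (w>>7)&0x3=0x3 → r3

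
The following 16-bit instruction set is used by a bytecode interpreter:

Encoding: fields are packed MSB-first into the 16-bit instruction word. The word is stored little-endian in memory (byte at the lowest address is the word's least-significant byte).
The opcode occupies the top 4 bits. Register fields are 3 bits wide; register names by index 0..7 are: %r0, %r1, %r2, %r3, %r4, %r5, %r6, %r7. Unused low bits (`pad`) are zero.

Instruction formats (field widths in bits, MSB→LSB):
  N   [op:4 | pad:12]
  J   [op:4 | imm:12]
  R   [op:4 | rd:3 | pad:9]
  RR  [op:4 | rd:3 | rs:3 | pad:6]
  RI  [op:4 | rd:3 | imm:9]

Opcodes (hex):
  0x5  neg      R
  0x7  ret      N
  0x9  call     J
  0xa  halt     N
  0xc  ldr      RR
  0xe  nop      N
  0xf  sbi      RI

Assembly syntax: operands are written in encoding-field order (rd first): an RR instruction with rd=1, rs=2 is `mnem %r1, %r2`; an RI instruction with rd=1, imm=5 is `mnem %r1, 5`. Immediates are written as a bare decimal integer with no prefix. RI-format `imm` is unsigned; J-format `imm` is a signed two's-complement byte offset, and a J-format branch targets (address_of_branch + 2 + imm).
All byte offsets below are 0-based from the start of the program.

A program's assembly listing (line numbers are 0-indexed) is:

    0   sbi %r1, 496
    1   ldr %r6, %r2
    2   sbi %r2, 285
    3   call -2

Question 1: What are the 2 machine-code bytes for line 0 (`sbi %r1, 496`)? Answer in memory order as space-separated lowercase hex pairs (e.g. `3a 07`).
line 0 (sbi): pack op=0xf:4|rd=1:3|imm=496:9 = 0xf3f0; little→ f0 f3

f0 f3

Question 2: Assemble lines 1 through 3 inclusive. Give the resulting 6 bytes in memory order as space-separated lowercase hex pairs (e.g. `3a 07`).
80 cc 1d f5 fe 9f

1. ldr fields op=0xc:4|rd=6:3|rs=2:3|pad=0:6 → word cc80h → 80 cc
2. sbi fields op=0xf:4|rd=2:3|imm=285:9 → word f51dh → 1d f5
3. call fields op=0x9:4|imm=-2:12 → word 9ffeh → fe 9f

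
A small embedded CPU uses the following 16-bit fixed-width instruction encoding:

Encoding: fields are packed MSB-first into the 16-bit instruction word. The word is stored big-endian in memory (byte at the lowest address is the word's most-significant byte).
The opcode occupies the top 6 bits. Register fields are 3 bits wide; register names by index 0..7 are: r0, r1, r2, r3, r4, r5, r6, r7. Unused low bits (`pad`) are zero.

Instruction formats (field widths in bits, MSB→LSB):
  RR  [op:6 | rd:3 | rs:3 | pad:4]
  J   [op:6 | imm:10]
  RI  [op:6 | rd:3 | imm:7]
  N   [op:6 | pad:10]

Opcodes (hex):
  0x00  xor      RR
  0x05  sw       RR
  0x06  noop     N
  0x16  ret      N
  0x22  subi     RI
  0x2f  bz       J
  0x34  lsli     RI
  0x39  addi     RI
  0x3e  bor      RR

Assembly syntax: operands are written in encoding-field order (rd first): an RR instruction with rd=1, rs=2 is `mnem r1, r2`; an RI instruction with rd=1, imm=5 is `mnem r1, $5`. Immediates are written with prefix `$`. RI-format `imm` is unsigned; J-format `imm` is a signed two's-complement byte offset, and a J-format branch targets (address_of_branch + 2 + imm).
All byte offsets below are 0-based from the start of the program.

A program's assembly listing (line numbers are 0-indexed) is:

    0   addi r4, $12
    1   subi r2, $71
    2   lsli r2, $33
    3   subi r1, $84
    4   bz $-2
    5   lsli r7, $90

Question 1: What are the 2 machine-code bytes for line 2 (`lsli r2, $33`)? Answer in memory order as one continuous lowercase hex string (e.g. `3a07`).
d121

line 2 (lsli): pack op=0x34:6|rd=2:3|imm=33:7 = 0xd121; big→ d1 21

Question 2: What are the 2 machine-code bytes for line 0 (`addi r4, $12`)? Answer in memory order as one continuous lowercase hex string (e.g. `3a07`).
0. addi fields op=0x39:6|rd=4:3|imm=12:7 → word e60ch → e6 0c

e60c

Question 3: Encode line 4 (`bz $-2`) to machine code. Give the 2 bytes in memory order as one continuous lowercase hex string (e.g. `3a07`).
line 4 (bz): pack op=0x2f:6|imm=-2:10 = 0xbffe; big→ bf fe

bffe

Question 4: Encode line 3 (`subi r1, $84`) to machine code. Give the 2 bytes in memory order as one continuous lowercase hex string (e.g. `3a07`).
88d4

line 3 (subi): pack op=0x22:6|rd=1:3|imm=84:7 = 0x88d4; big→ 88 d4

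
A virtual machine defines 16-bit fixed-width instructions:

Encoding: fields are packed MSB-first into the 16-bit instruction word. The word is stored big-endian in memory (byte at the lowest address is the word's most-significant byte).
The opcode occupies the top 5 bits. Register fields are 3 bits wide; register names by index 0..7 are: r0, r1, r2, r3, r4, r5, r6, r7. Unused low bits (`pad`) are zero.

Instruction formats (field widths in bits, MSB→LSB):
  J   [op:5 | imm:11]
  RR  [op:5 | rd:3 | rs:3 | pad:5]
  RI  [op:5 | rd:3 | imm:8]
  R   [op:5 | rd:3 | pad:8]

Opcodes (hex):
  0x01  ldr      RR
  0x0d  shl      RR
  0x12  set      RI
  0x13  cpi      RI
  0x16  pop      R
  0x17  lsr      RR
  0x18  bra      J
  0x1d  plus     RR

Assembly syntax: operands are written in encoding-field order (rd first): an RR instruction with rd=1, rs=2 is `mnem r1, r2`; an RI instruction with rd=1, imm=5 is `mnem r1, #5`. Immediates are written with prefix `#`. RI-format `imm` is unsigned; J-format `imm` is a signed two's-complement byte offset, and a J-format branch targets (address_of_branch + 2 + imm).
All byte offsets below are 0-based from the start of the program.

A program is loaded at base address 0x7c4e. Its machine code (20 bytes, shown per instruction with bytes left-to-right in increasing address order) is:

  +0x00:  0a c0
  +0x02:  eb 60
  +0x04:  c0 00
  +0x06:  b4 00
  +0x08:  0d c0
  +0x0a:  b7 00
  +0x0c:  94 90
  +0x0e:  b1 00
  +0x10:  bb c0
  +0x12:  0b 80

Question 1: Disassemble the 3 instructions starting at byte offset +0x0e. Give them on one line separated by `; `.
off 0x0e: read b1 00 as big → 0xb100
  opcode bits[15:11]=0x16: pop/R
  rd: (w>>8)&0x7=0x1 → r1
off 0x10: read bb c0 as big → 0xbbc0
  opcode bits[15:11]=0x17: lsr/RR
  rd: (w>>8)&0x7=0x3 → r3
  rs: (w>>5)&0x7=0x6 → r6
off 0x12: read 0b 80 as big → 0x0b80
  opcode bits[15:11]=0x1: ldr/RR
  rd: (w>>8)&0x7=0x3 → r3
  rs: (w>>5)&0x7=0x4 → r4

pop r1; lsr r3, r6; ldr r3, r4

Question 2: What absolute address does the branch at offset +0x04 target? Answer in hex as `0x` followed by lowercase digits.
0x7c54

[04] c0 00 → 0xc000
  top 5b → 0x18 → bra [J]
  imm@[10:0]=0x0 ⇒ #0
  target = base 0x7c4e + off 0x04 + 2 + imm 0 = 0x7c54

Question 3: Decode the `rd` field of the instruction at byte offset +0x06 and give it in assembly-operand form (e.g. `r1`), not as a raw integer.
@+06  big-endian(b4 00) = 0xb400
  op=0xb400>>11=0x16 ⇒ pop (R)
  rd@[10:8]=0x4 ⇒ r4

r4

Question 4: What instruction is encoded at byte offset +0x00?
[00] 0a c0 → 0x0ac0
  opcode bits[15:11]=0x1: ldr/RR
  rd@[10:8]=0x2 ⇒ r2
  rs@[7:5]=0x6 ⇒ r6

ldr r2, r6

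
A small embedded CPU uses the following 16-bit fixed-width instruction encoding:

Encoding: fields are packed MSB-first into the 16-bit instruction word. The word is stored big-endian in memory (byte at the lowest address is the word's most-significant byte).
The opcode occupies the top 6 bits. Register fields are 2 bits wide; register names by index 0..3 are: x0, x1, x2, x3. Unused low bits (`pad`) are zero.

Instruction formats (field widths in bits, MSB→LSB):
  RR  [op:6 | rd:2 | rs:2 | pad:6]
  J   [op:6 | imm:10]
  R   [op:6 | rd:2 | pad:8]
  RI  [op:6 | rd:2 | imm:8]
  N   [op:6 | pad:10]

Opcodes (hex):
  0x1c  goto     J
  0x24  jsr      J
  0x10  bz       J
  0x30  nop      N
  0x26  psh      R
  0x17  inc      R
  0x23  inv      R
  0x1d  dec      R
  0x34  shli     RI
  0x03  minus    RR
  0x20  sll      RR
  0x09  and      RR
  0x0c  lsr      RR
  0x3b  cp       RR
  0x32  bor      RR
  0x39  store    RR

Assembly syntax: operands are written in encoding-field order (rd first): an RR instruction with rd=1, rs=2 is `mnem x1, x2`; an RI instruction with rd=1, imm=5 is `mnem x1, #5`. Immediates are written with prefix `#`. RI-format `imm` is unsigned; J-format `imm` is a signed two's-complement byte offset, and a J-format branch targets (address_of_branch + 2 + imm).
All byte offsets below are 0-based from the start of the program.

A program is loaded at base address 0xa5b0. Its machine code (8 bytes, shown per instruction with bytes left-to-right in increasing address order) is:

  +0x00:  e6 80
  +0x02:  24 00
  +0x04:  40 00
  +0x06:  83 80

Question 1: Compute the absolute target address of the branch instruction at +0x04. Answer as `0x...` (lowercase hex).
off 0x04: read 40 00 as big → 0x4000
  top 6b → 0x10 → bz [J]
  imm@[9:0]=0x0 ⇒ #0
  target = base 0xa5b0 + off 0x04 + 2 + imm 0 = 0xa5b6

0xa5b6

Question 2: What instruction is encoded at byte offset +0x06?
sll x3, x2

off 0x06: read 83 80 as big → 0x8380
  opcode bits[15:10]=0x20: sll/RR
  rd@[9:8]=0x3 ⇒ x3
  rs@[7:6]=0x2 ⇒ x2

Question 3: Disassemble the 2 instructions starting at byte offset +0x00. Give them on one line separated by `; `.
store x2, x2; and x0, x0

off 0x00: read e6 80 as big → 0xe680
  opcode bits[15:10]=0x39: store/RR
  rd@[9:8]=0x2 ⇒ x2
  rs@[7:6]=0x2 ⇒ x2
off 0x02: read 24 00 as big → 0x2400
  opcode bits[15:10]=0x9: and/RR
  rd@[9:8]=0x0 ⇒ x0
  rs@[7:6]=0x0 ⇒ x0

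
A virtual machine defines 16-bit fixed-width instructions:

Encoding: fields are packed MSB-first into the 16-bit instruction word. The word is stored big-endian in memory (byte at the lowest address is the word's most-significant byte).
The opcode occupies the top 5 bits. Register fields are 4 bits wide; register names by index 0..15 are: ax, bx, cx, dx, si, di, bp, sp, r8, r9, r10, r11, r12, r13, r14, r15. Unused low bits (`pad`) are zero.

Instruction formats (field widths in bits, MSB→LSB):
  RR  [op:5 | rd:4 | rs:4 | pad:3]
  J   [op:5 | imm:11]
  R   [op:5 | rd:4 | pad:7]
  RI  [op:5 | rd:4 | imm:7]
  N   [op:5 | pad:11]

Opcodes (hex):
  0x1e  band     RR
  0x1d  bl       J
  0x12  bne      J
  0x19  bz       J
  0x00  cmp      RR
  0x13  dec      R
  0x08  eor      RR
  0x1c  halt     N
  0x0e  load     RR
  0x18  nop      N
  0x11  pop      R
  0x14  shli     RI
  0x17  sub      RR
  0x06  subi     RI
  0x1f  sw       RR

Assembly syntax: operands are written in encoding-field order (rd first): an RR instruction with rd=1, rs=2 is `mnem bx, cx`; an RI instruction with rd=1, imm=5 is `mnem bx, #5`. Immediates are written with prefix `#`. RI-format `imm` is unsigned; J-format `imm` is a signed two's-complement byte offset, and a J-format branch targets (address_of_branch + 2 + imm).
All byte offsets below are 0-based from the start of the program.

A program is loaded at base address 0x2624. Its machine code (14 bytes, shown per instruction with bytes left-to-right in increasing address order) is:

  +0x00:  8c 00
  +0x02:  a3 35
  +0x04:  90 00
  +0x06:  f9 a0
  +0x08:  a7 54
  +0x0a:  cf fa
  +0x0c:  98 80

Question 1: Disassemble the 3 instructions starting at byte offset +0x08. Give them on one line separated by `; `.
[08] a7 54 → 0xa754
  op=0xa754>>11=0x14 ⇒ shli (RI)
  rd: (w>>7)&0xf=0xe → r14
  imm: (w>>0)&0x7f=0x54 → #84
[0a] cf fa → 0xcffa
  op=0xcffa>>11=0x19 ⇒ bz (J)
  imm: (w>>0)&0x7ff=0x7fa (s11→-6) → #-6
[0c] 98 80 → 0x9880
  op=0x9880>>11=0x13 ⇒ dec (R)
  rd: (w>>7)&0xf=0x1 → bx

shli r14, #84; bz #-6; dec bx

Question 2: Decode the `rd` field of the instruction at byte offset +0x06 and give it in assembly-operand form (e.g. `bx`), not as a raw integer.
@+06  big-endian(f9 a0) = 0xf9a0
  top 5b → 0x1f → sw [RR]
  rd@[10:7]=0x3 ⇒ dx
  rs@[6:3]=0x4 ⇒ si

dx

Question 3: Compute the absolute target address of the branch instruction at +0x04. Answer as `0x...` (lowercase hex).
0x262a

@+04  big-endian(90 00) = 0x9000
  opcode bits[15:11]=0x12: bne/J
  [10:0] imm=0 = #0
  target = base 0x2624 + off 0x04 + 2 + imm 0 = 0x262a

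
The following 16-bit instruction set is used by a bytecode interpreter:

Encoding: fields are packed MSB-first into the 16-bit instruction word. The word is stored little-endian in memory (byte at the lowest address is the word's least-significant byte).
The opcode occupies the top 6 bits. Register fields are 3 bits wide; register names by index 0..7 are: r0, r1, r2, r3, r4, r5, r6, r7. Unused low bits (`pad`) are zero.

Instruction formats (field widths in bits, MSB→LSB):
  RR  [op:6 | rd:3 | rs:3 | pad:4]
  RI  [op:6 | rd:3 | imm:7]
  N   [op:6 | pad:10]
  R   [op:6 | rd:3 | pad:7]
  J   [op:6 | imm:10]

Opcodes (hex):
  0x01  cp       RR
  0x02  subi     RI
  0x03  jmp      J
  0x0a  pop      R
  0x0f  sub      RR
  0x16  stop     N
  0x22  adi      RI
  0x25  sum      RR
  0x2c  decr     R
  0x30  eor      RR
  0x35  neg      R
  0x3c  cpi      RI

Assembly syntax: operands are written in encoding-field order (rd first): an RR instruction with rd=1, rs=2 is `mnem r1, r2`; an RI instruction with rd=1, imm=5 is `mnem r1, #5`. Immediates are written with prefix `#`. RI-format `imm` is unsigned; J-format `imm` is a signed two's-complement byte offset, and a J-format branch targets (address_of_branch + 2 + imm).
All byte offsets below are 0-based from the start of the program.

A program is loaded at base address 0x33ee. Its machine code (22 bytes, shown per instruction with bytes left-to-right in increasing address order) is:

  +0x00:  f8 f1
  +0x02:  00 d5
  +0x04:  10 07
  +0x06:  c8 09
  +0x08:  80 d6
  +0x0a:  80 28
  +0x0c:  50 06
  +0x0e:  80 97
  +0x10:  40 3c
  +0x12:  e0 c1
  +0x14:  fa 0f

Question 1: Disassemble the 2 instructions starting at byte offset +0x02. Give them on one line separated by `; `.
@+02  little-endian(00 d5) = 0xd500
  op=0xd500>>10=0x35 ⇒ neg (R)
  [9:7] rd=2 = r2
@+04  little-endian(10 07) = 0x0710
  op=0x0710>>10=0x1 ⇒ cp (RR)
  [9:7] rd=6 = r6
  [6:4] rs=1 = r1

neg r2; cp r6, r1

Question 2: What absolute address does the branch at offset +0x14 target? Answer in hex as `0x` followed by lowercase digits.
off 0x14: read fa 0f as little → 0x0ffa
  opcode bits[15:10]=0x3: jmp/J
  imm: (w>>0)&0x3ff=0x3fa (s10→-6) → #-6
  target = base 0x33ee + off 0x14 + 2 + imm -6 = 0x33fe

0x33fe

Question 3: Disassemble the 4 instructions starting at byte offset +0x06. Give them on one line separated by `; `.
[06] c8 09 → 0x09c8
  opcode bits[15:10]=0x2: subi/RI
  rd@[9:7]=0x3 ⇒ r3
  imm@[6:0]=0x48 ⇒ #72
[08] 80 d6 → 0xd680
  opcode bits[15:10]=0x35: neg/R
  rd@[9:7]=0x5 ⇒ r5
[0a] 80 28 → 0x2880
  opcode bits[15:10]=0xa: pop/R
  rd@[9:7]=0x1 ⇒ r1
[0c] 50 06 → 0x0650
  opcode bits[15:10]=0x1: cp/RR
  rd@[9:7]=0x4 ⇒ r4
  rs@[6:4]=0x5 ⇒ r5

subi r3, #72; neg r5; pop r1; cp r4, r5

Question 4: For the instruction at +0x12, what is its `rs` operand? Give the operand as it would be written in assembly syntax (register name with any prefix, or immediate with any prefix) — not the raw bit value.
r6

@+12  little-endian(e0 c1) = 0xc1e0
  op=0xc1e0>>10=0x30 ⇒ eor (RR)
  [9:7] rd=3 = r3
  [6:4] rs=6 = r6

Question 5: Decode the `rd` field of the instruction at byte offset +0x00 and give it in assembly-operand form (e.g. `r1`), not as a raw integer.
r3

+0x00: f8 f1 ⇒ word 0xf1f8 (little)
  op=0xf1f8>>10=0x3c ⇒ cpi (RI)
  rd: (w>>7)&0x7=0x3 → r3
  imm: (w>>0)&0x7f=0x78 → #120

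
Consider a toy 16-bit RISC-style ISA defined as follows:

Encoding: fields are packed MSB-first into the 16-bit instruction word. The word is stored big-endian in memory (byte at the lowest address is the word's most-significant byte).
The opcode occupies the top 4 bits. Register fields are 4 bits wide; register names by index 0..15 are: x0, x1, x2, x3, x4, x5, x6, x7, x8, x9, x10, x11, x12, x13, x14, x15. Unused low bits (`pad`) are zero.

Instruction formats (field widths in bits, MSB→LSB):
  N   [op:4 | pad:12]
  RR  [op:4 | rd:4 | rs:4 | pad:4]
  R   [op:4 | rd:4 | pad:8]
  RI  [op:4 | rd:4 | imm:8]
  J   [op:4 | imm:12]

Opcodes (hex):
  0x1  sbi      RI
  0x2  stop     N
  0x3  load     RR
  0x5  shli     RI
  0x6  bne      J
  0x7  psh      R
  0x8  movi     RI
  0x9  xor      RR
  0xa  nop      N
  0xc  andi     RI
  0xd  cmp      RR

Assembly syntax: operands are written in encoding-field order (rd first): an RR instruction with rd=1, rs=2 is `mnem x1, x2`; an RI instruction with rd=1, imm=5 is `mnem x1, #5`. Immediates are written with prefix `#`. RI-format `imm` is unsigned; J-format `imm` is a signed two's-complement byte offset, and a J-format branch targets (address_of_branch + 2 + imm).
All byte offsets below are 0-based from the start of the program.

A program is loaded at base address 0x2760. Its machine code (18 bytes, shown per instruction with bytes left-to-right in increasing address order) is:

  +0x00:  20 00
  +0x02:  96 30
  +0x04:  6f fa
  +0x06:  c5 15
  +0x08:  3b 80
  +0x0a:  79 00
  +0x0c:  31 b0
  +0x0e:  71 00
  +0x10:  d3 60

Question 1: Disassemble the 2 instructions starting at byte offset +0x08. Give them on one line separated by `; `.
off 0x08: read 3b 80 as big → 0x3b80
  op=0x3b80>>12=0x3 ⇒ load (RR)
  [11:8] rd=11 = x11
  [7:4] rs=8 = x8
off 0x0a: read 79 00 as big → 0x7900
  op=0x7900>>12=0x7 ⇒ psh (R)
  [11:8] rd=9 = x9

load x11, x8; psh x9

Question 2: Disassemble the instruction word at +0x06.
+0x06: c5 15 ⇒ word 0xc515 (big)
  opcode bits[15:12]=0xc: andi/RI
  rd@[11:8]=0x5 ⇒ x5
  imm@[7:0]=0x15 ⇒ #21

andi x5, #21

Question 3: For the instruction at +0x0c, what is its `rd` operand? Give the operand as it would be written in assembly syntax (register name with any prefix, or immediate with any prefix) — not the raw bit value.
off 0x0c: read 31 b0 as big → 0x31b0
  opcode bits[15:12]=0x3: load/RR
  rd@[11:8]=0x1 ⇒ x1
  rs@[7:4]=0xb ⇒ x11

x1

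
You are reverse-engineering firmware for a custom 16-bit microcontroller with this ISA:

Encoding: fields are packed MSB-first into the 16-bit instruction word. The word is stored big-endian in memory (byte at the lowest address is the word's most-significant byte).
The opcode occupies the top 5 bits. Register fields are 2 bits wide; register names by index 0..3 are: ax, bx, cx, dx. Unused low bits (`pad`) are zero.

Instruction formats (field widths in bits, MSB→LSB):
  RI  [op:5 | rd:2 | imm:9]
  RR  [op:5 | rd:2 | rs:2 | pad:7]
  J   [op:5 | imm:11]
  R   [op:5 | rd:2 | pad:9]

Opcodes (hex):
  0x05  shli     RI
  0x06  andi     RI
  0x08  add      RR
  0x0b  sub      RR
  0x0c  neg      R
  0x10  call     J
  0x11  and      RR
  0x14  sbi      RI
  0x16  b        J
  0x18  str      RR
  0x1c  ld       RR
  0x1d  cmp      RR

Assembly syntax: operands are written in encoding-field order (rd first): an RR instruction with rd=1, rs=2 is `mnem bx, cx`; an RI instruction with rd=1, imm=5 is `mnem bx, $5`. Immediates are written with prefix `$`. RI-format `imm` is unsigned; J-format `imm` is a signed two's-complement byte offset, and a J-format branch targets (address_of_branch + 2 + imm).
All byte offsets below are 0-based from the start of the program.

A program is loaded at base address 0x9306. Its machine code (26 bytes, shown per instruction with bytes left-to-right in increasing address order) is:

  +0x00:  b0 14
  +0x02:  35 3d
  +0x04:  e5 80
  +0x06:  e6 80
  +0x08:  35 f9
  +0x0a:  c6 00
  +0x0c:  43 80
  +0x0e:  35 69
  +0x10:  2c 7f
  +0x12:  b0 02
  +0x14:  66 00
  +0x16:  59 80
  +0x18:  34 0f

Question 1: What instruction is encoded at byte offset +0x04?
ld cx, dx

+0x04: e5 80 ⇒ word 0xe580 (big)
  op=0xe580>>11=0x1c ⇒ ld (RR)
  rd@[10:9]=0x2 ⇒ cx
  rs@[8:7]=0x3 ⇒ dx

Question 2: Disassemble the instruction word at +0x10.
[10] 2c 7f → 0x2c7f
  opcode bits[15:11]=0x5: shli/RI
  rd: (w>>9)&0x3=0x2 → cx
  imm: (w>>0)&0x1ff=0x7f → $127

shli cx, $127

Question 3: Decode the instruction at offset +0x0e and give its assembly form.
@+0e  big-endian(35 69) = 0x3569
  opcode bits[15:11]=0x6: andi/RI
  [10:9] rd=2 = cx
  [8:0] imm=361 = $361

andi cx, $361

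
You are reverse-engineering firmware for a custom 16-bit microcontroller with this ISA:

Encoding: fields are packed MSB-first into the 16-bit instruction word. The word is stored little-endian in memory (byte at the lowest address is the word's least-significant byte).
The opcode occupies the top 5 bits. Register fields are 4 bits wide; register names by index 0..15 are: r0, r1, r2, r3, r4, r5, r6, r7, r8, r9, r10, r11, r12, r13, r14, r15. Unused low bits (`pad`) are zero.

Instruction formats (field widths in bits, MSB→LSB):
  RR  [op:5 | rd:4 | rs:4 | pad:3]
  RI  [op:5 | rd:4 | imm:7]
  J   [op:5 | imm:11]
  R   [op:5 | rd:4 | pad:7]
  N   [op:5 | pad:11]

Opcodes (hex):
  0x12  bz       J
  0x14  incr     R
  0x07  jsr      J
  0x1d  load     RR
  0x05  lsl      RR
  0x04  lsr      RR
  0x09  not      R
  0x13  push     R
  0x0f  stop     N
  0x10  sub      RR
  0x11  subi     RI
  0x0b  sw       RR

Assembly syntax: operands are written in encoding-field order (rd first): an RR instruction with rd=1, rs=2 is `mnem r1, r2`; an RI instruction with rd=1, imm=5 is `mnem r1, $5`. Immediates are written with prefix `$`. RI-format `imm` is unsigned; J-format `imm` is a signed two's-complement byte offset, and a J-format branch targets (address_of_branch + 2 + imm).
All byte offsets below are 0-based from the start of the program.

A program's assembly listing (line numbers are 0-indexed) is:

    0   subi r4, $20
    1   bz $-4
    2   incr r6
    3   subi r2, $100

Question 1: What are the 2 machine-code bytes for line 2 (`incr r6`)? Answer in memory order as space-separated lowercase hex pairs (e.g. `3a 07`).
00 a3

2. incr fields op=0x14:5|rd=6:4|pad=0:7 → word a300h → 00 a3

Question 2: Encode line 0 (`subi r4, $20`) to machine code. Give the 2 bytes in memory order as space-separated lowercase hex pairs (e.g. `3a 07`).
14 8a

0. subi fields op=0x11:5|rd=4:4|imm=20:7 → word 8a14h → 14 8a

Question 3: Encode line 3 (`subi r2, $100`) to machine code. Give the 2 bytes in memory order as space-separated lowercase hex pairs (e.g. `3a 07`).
3. subi fields op=0x11:5|rd=2:4|imm=100:7 → word 8964h → 64 89

64 89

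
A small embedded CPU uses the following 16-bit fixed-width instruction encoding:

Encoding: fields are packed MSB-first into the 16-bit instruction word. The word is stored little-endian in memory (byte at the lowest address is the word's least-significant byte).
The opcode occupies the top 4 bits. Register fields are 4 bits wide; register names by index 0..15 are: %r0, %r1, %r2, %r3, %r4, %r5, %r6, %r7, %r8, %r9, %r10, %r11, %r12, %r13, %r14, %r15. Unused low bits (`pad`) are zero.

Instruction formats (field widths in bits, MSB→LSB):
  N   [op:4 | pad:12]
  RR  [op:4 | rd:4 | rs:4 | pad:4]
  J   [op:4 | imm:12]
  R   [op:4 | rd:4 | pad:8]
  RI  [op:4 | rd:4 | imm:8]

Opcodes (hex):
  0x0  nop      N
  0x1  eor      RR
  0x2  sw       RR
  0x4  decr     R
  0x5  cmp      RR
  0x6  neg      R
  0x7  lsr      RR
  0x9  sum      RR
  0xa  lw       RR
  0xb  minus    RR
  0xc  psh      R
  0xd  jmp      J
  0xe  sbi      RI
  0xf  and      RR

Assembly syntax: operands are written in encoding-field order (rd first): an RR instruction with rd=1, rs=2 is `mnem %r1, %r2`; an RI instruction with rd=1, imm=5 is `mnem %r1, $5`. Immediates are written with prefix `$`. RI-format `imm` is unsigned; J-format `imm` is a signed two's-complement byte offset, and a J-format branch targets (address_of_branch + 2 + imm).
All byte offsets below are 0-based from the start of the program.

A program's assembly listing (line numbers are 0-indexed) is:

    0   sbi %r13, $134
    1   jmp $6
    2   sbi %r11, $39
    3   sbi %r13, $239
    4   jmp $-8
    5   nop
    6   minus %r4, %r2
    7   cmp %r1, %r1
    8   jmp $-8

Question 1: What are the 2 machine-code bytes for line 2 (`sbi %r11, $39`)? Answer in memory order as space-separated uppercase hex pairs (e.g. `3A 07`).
L2: sbi op=0xe:4|rd=11:4|imm=39:8 ⇒ 0xeb27 ⇒ little 27 eb

27 EB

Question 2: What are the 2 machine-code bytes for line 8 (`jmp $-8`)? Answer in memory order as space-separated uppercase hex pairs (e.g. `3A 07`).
F8 DF

L8: jmp op=0xd:4|imm=-8:12 ⇒ 0xdff8 ⇒ little f8 df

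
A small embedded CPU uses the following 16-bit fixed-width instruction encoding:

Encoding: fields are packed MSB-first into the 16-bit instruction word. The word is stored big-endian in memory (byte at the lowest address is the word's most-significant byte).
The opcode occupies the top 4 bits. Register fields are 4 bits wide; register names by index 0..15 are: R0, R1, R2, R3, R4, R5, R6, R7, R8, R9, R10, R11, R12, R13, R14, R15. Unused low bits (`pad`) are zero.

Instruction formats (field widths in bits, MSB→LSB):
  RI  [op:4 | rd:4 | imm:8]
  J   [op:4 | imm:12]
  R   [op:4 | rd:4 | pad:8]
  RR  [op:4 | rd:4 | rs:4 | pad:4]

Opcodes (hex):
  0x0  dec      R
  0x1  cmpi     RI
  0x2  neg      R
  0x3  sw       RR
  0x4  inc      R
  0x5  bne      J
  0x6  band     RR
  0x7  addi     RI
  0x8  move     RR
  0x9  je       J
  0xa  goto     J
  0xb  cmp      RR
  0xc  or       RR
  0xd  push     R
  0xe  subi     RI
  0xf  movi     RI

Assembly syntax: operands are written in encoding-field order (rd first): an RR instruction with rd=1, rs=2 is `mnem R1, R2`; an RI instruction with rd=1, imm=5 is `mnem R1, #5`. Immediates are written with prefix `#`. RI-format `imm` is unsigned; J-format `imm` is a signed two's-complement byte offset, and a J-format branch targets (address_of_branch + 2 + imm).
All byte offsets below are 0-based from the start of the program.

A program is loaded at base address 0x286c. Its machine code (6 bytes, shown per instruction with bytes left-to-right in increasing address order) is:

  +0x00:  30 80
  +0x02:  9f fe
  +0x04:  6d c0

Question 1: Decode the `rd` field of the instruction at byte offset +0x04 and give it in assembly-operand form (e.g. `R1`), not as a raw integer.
R13

off 0x04: read 6d c0 as big → 0x6dc0
  top 4b → 0x6 → band [RR]
  rd@[11:8]=0xd ⇒ R13
  rs@[7:4]=0xc ⇒ R12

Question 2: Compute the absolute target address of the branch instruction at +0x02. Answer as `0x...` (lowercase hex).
@+02  big-endian(9f fe) = 0x9ffe
  opcode bits[15:12]=0x9: je/J
  imm@[11:0]=0xffe (s12→-2) ⇒ #-2
  target = base 0x286c + off 0x02 + 2 + imm -2 = 0x286e

0x286e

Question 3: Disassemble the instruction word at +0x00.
[00] 30 80 → 0x3080
  top 4b → 0x3 → sw [RR]
  rd@[11:8]=0x0 ⇒ R0
  rs@[7:4]=0x8 ⇒ R8

sw R0, R8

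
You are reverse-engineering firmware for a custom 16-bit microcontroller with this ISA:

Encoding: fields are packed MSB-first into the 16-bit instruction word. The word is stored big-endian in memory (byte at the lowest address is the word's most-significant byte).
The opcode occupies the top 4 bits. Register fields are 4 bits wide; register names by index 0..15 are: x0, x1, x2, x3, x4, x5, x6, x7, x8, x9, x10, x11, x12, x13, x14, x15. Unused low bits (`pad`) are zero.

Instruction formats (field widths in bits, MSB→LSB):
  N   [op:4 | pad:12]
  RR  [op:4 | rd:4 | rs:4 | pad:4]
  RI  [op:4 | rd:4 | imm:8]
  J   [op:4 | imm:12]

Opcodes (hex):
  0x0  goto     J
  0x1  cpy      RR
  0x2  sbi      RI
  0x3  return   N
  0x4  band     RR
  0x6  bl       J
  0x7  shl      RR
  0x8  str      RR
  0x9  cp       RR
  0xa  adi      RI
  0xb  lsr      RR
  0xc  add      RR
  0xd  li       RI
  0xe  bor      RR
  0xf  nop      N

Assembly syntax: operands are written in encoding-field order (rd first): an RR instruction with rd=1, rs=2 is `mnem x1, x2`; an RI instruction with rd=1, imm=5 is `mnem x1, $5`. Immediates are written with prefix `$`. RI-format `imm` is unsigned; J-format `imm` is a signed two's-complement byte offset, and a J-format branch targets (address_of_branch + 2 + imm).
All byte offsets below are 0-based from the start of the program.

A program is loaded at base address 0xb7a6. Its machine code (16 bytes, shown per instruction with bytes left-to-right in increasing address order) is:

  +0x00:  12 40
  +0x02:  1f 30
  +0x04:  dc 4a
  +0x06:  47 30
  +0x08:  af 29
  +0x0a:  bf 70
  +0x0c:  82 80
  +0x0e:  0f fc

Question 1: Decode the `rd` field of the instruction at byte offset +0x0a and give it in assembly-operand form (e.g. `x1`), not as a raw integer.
[0a] bf 70 → 0xbf70
  top 4b → 0xb → lsr [RR]
  rd@[11:8]=0xf ⇒ x15
  rs@[7:4]=0x7 ⇒ x7

x15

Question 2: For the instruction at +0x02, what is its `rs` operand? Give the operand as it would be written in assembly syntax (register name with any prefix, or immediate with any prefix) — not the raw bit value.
x3

off 0x02: read 1f 30 as big → 0x1f30
  opcode bits[15:12]=0x1: cpy/RR
  rd: (w>>8)&0xf=0xf → x15
  rs: (w>>4)&0xf=0x3 → x3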